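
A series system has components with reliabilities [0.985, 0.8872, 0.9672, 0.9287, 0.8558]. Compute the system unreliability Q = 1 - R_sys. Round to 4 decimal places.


Components: [0.985, 0.8872, 0.9672, 0.9287, 0.8558]
After component 1: product = 0.985
After component 2: product = 0.8739
After component 3: product = 0.8452
After component 4: product = 0.785
After component 5: product = 0.6718
R_sys = 0.6718
Q = 1 - 0.6718 = 0.3282

0.3282


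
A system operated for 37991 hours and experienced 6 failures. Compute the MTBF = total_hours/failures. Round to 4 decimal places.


total_hours = 37991
failures = 6
MTBF = 37991 / 6
MTBF = 6331.8333

6331.8333


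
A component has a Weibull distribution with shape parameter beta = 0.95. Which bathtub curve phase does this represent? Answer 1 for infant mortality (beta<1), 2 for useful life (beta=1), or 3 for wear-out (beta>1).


beta = 0.95
Compare beta to 1:
beta < 1 => infant mortality (phase 1)
beta = 1 => useful life (phase 2)
beta > 1 => wear-out (phase 3)
Since beta = 0.95, this is infant mortality (decreasing failure rate)
Phase = 1

1


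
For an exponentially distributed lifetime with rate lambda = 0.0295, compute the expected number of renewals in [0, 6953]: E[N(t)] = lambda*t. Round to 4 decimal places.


lambda = 0.0295
t = 6953
E[N(t)] = lambda * t
E[N(t)] = 0.0295 * 6953
E[N(t)] = 205.1135

205.1135


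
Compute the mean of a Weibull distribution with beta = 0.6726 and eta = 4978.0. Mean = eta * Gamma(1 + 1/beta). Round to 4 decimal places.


beta = 0.6726, eta = 4978.0
1/beta = 1.4868
1 + 1/beta = 2.4868
Gamma(2.4868) = 1.3171
Mean = 4978.0 * 1.3171
Mean = 6556.453

6556.453


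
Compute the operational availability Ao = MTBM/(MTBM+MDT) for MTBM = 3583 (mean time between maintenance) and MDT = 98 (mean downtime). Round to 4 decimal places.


MTBM = 3583
MDT = 98
MTBM + MDT = 3681
Ao = 3583 / 3681
Ao = 0.9734

0.9734


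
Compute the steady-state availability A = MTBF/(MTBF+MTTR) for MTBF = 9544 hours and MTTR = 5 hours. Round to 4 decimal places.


MTBF = 9544
MTTR = 5
MTBF + MTTR = 9549
A = 9544 / 9549
A = 0.9995

0.9995


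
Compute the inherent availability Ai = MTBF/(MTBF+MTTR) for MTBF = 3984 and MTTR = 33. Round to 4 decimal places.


MTBF = 3984
MTTR = 33
MTBF + MTTR = 4017
Ai = 3984 / 4017
Ai = 0.9918

0.9918


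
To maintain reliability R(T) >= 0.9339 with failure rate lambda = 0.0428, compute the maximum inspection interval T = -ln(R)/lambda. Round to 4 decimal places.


R_target = 0.9339
lambda = 0.0428
-ln(0.9339) = 0.0684
T = 0.0684 / 0.0428
T = 1.5978

1.5978


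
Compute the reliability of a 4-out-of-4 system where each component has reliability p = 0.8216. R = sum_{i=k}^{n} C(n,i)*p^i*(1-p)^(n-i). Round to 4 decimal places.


k = 4, n = 4, p = 0.8216
i=4: C(4,4)=1 * 0.8216^4 * 0.1784^0 = 0.4557
R = sum of terms = 0.4557

0.4557


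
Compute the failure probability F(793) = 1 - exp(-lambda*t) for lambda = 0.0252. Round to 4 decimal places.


lambda = 0.0252, t = 793
lambda * t = 19.9836
exp(-19.9836) = 0.0
F(t) = 1 - 0.0
F(t) = 1.0

1.0


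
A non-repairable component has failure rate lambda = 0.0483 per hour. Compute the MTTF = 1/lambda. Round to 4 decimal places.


lambda = 0.0483
MTTF = 1 / 0.0483
MTTF = 20.7039

20.7039


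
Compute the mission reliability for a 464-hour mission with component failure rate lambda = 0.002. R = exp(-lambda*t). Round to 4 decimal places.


lambda = 0.002
mission_time = 464
lambda * t = 0.002 * 464 = 0.928
R = exp(-0.928)
R = 0.3953

0.3953


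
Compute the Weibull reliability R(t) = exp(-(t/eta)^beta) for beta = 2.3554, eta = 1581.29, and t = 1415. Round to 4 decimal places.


beta = 2.3554, eta = 1581.29, t = 1415
t/eta = 1415 / 1581.29 = 0.8948
(t/eta)^beta = 0.8948^2.3554 = 0.7697
R(t) = exp(-0.7697)
R(t) = 0.4631

0.4631


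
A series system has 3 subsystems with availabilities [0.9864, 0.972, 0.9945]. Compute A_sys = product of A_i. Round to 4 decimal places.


Subsystems: [0.9864, 0.972, 0.9945]
After subsystem 1 (A=0.9864): product = 0.9864
After subsystem 2 (A=0.972): product = 0.9588
After subsystem 3 (A=0.9945): product = 0.9535
A_sys = 0.9535

0.9535


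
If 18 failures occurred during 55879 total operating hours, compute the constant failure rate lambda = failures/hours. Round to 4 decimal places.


failures = 18
total_hours = 55879
lambda = 18 / 55879
lambda = 0.0003

0.0003


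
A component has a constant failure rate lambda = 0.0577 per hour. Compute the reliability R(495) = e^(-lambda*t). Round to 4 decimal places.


lambda = 0.0577
t = 495
lambda * t = 28.5615
R(t) = e^(-28.5615)
R(t) = 0.0

0.0


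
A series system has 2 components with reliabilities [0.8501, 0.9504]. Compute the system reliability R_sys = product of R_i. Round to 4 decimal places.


Components: [0.8501, 0.9504]
After component 1 (R=0.8501): product = 0.8501
After component 2 (R=0.9504): product = 0.8079
R_sys = 0.8079

0.8079


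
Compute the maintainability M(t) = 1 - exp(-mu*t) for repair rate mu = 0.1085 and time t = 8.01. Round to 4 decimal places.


mu = 0.1085, t = 8.01
mu * t = 0.1085 * 8.01 = 0.8691
exp(-0.8691) = 0.4193
M(t) = 1 - 0.4193
M(t) = 0.5807

0.5807


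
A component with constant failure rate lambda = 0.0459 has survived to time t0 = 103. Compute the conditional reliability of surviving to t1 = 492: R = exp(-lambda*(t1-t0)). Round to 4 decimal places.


lambda = 0.0459
t0 = 103, t1 = 492
t1 - t0 = 389
lambda * (t1-t0) = 0.0459 * 389 = 17.8551
R = exp(-17.8551)
R = 0.0

0.0


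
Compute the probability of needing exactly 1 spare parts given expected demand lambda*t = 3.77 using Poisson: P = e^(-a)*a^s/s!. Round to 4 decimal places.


a = 3.77, s = 1
e^(-a) = e^(-3.77) = 0.0231
a^s = 3.77^1 = 3.77
s! = 1
P = 0.0231 * 3.77 / 1
P = 0.0869

0.0869


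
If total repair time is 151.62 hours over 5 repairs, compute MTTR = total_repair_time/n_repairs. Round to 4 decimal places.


total_repair_time = 151.62
n_repairs = 5
MTTR = 151.62 / 5
MTTR = 30.324

30.324


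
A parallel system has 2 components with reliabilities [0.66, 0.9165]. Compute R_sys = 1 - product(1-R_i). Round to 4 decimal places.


Components: [0.66, 0.9165]
(1 - 0.66) = 0.34, running product = 0.34
(1 - 0.9165) = 0.0835, running product = 0.0284
Product of (1-R_i) = 0.0284
R_sys = 1 - 0.0284 = 0.9716

0.9716


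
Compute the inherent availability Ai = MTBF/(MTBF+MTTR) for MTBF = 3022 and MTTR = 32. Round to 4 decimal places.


MTBF = 3022
MTTR = 32
MTBF + MTTR = 3054
Ai = 3022 / 3054
Ai = 0.9895

0.9895


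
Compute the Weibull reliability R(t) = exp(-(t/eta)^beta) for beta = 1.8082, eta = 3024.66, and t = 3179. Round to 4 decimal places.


beta = 1.8082, eta = 3024.66, t = 3179
t/eta = 3179 / 3024.66 = 1.051
(t/eta)^beta = 1.051^1.8082 = 1.0942
R(t) = exp(-1.0942)
R(t) = 0.3348

0.3348


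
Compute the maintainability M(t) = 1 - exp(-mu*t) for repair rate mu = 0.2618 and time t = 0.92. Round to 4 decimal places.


mu = 0.2618, t = 0.92
mu * t = 0.2618 * 0.92 = 0.2409
exp(-0.2409) = 0.786
M(t) = 1 - 0.786
M(t) = 0.214

0.214


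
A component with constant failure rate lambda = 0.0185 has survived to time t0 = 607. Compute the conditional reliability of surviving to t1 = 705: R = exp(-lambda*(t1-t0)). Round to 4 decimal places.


lambda = 0.0185
t0 = 607, t1 = 705
t1 - t0 = 98
lambda * (t1-t0) = 0.0185 * 98 = 1.813
R = exp(-1.813)
R = 0.1632

0.1632


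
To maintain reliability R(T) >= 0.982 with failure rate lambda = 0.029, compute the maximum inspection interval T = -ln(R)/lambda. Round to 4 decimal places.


R_target = 0.982
lambda = 0.029
-ln(0.982) = 0.0182
T = 0.0182 / 0.029
T = 0.6263

0.6263


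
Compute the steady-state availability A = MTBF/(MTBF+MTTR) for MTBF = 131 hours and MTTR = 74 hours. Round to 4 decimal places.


MTBF = 131
MTTR = 74
MTBF + MTTR = 205
A = 131 / 205
A = 0.639

0.639


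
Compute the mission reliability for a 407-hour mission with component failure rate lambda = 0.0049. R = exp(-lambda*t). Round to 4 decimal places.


lambda = 0.0049
mission_time = 407
lambda * t = 0.0049 * 407 = 1.9943
R = exp(-1.9943)
R = 0.1361

0.1361


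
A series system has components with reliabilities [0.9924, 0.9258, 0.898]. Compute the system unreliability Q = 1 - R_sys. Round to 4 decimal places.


Components: [0.9924, 0.9258, 0.898]
After component 1: product = 0.9924
After component 2: product = 0.9188
After component 3: product = 0.8251
R_sys = 0.8251
Q = 1 - 0.8251 = 0.1749

0.1749


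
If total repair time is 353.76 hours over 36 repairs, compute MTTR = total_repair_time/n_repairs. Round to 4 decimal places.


total_repair_time = 353.76
n_repairs = 36
MTTR = 353.76 / 36
MTTR = 9.8267

9.8267


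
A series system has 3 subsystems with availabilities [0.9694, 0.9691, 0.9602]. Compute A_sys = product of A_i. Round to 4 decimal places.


Subsystems: [0.9694, 0.9691, 0.9602]
After subsystem 1 (A=0.9694): product = 0.9694
After subsystem 2 (A=0.9691): product = 0.9394
After subsystem 3 (A=0.9602): product = 0.9021
A_sys = 0.9021

0.9021


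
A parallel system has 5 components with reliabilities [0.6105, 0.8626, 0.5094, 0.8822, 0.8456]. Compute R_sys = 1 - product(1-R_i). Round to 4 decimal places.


Components: [0.6105, 0.8626, 0.5094, 0.8822, 0.8456]
(1 - 0.6105) = 0.3895, running product = 0.3895
(1 - 0.8626) = 0.1374, running product = 0.0535
(1 - 0.5094) = 0.4906, running product = 0.0263
(1 - 0.8822) = 0.1178, running product = 0.0031
(1 - 0.8456) = 0.1544, running product = 0.0005
Product of (1-R_i) = 0.0005
R_sys = 1 - 0.0005 = 0.9995

0.9995


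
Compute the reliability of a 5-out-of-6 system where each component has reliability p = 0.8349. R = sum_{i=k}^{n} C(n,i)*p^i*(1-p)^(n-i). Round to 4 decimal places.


k = 5, n = 6, p = 0.8349
i=5: C(6,5)=6 * 0.8349^5 * 0.1651^1 = 0.4019
i=6: C(6,6)=1 * 0.8349^6 * 0.1651^0 = 0.3387
R = sum of terms = 0.7405

0.7405


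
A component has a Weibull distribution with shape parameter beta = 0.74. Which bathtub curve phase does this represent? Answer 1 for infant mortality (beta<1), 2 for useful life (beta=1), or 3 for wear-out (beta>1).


beta = 0.74
Compare beta to 1:
beta < 1 => infant mortality (phase 1)
beta = 1 => useful life (phase 2)
beta > 1 => wear-out (phase 3)
Since beta = 0.74, this is infant mortality (decreasing failure rate)
Phase = 1

1


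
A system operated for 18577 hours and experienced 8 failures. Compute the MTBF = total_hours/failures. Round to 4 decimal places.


total_hours = 18577
failures = 8
MTBF = 18577 / 8
MTBF = 2322.125

2322.125


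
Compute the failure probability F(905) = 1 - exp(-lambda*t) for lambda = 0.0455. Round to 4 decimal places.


lambda = 0.0455, t = 905
lambda * t = 41.1775
exp(-41.1775) = 0.0
F(t) = 1 - 0.0
F(t) = 1.0

1.0


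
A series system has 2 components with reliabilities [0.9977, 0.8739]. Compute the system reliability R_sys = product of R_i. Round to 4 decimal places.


Components: [0.9977, 0.8739]
After component 1 (R=0.9977): product = 0.9977
After component 2 (R=0.8739): product = 0.8719
R_sys = 0.8719

0.8719


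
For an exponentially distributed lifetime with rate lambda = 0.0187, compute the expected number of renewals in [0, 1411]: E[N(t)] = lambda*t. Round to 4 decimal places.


lambda = 0.0187
t = 1411
E[N(t)] = lambda * t
E[N(t)] = 0.0187 * 1411
E[N(t)] = 26.3857

26.3857


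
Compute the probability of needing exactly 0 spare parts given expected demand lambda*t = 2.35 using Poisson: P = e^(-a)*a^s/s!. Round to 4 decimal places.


a = 2.35, s = 0
e^(-a) = e^(-2.35) = 0.0954
a^s = 2.35^0 = 1.0
s! = 1
P = 0.0954 * 1.0 / 1
P = 0.0954

0.0954


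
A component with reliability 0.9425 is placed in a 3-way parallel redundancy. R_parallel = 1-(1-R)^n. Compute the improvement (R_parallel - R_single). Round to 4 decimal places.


R_single = 0.9425, n = 3
1 - R_single = 0.0575
(1 - R_single)^n = 0.0575^3 = 0.0002
R_parallel = 1 - 0.0002 = 0.9998
Improvement = 0.9998 - 0.9425
Improvement = 0.0573

0.0573


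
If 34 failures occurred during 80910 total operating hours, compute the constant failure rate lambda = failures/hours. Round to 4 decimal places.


failures = 34
total_hours = 80910
lambda = 34 / 80910
lambda = 0.0004

0.0004


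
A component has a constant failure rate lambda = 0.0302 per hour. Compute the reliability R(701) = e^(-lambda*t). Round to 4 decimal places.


lambda = 0.0302
t = 701
lambda * t = 21.1702
R(t) = e^(-21.1702)
R(t) = 0.0

0.0


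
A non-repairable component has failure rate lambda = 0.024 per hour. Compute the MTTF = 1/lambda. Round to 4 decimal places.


lambda = 0.024
MTTF = 1 / 0.024
MTTF = 41.6667

41.6667


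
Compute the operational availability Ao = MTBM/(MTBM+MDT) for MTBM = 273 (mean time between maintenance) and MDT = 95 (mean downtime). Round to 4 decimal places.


MTBM = 273
MDT = 95
MTBM + MDT = 368
Ao = 273 / 368
Ao = 0.7418

0.7418


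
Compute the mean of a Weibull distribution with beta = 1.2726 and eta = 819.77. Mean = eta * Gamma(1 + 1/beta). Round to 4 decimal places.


beta = 1.2726, eta = 819.77
1/beta = 0.7858
1 + 1/beta = 1.7858
Gamma(1.7858) = 0.9277
Mean = 819.77 * 0.9277
Mean = 760.492

760.492


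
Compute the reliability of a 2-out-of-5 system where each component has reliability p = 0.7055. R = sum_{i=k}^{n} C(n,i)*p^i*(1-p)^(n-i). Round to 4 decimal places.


k = 2, n = 5, p = 0.7055
i=2: C(5,2)=10 * 0.7055^2 * 0.2945^3 = 0.1271
i=3: C(5,3)=10 * 0.7055^3 * 0.2945^2 = 0.3046
i=4: C(5,4)=5 * 0.7055^4 * 0.2945^1 = 0.3648
i=5: C(5,5)=1 * 0.7055^5 * 0.2945^0 = 0.1748
R = sum of terms = 0.9713

0.9713


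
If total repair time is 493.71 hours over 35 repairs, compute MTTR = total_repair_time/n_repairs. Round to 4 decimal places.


total_repair_time = 493.71
n_repairs = 35
MTTR = 493.71 / 35
MTTR = 14.106

14.106


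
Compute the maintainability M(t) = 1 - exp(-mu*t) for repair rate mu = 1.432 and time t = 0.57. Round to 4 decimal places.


mu = 1.432, t = 0.57
mu * t = 1.432 * 0.57 = 0.8162
exp(-0.8162) = 0.4421
M(t) = 1 - 0.4421
M(t) = 0.5579

0.5579


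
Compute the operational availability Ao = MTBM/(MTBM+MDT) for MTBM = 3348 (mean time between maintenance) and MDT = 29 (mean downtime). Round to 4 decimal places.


MTBM = 3348
MDT = 29
MTBM + MDT = 3377
Ao = 3348 / 3377
Ao = 0.9914

0.9914


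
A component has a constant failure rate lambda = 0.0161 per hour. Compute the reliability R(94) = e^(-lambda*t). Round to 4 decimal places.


lambda = 0.0161
t = 94
lambda * t = 1.5134
R(t) = e^(-1.5134)
R(t) = 0.2202

0.2202


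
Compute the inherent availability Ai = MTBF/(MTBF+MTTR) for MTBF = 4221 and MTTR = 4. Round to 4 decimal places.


MTBF = 4221
MTTR = 4
MTBF + MTTR = 4225
Ai = 4221 / 4225
Ai = 0.9991

0.9991


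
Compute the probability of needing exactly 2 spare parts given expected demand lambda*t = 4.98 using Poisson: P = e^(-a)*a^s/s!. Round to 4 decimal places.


a = 4.98, s = 2
e^(-a) = e^(-4.98) = 0.0069
a^s = 4.98^2 = 24.8004
s! = 2
P = 0.0069 * 24.8004 / 2
P = 0.0852

0.0852


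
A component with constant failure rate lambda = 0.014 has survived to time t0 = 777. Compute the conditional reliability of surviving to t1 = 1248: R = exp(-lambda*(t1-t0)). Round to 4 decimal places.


lambda = 0.014
t0 = 777, t1 = 1248
t1 - t0 = 471
lambda * (t1-t0) = 0.014 * 471 = 6.594
R = exp(-6.594)
R = 0.0014

0.0014


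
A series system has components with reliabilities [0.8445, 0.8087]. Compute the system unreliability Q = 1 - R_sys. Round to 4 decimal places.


Components: [0.8445, 0.8087]
After component 1: product = 0.8445
After component 2: product = 0.6829
R_sys = 0.6829
Q = 1 - 0.6829 = 0.3171

0.3171


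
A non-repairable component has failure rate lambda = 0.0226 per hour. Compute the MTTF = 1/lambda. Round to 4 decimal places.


lambda = 0.0226
MTTF = 1 / 0.0226
MTTF = 44.2478

44.2478


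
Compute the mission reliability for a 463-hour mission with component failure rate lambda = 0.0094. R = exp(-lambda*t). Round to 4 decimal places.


lambda = 0.0094
mission_time = 463
lambda * t = 0.0094 * 463 = 4.3522
R = exp(-4.3522)
R = 0.0129

0.0129


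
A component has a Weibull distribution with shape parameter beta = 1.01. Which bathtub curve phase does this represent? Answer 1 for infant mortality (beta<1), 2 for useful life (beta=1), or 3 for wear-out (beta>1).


beta = 1.01
Compare beta to 1:
beta < 1 => infant mortality (phase 1)
beta = 1 => useful life (phase 2)
beta > 1 => wear-out (phase 3)
Since beta = 1.01, this is wear-out (increasing failure rate)
Phase = 3

3


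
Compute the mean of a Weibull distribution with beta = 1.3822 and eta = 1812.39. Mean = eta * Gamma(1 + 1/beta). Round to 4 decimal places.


beta = 1.3822, eta = 1812.39
1/beta = 0.7235
1 + 1/beta = 1.7235
Gamma(1.7235) = 0.9133
Mean = 1812.39 * 0.9133
Mean = 1655.2528

1655.2528


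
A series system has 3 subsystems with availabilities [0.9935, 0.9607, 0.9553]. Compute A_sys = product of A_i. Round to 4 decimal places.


Subsystems: [0.9935, 0.9607, 0.9553]
After subsystem 1 (A=0.9935): product = 0.9935
After subsystem 2 (A=0.9607): product = 0.9545
After subsystem 3 (A=0.9553): product = 0.9118
A_sys = 0.9118

0.9118


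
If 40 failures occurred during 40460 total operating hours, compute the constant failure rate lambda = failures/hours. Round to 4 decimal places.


failures = 40
total_hours = 40460
lambda = 40 / 40460
lambda = 0.001

0.001


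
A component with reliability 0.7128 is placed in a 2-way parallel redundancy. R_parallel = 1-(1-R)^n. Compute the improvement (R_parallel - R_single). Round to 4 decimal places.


R_single = 0.7128, n = 2
1 - R_single = 0.2872
(1 - R_single)^n = 0.2872^2 = 0.0825
R_parallel = 1 - 0.0825 = 0.9175
Improvement = 0.9175 - 0.7128
Improvement = 0.2047

0.2047


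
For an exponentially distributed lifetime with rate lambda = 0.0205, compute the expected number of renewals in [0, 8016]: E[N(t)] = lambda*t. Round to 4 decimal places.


lambda = 0.0205
t = 8016
E[N(t)] = lambda * t
E[N(t)] = 0.0205 * 8016
E[N(t)] = 164.328

164.328


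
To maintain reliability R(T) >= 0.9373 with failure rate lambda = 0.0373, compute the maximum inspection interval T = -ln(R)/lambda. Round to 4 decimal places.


R_target = 0.9373
lambda = 0.0373
-ln(0.9373) = 0.0648
T = 0.0648 / 0.0373
T = 1.736

1.736


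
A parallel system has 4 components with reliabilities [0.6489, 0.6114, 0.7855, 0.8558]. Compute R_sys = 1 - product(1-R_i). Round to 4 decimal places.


Components: [0.6489, 0.6114, 0.7855, 0.8558]
(1 - 0.6489) = 0.3511, running product = 0.3511
(1 - 0.6114) = 0.3886, running product = 0.1364
(1 - 0.7855) = 0.2145, running product = 0.0293
(1 - 0.8558) = 0.1442, running product = 0.0042
Product of (1-R_i) = 0.0042
R_sys = 1 - 0.0042 = 0.9958

0.9958


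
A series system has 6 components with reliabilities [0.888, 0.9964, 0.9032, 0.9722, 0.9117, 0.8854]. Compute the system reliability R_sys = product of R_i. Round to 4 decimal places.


Components: [0.888, 0.9964, 0.9032, 0.9722, 0.9117, 0.8854]
After component 1 (R=0.888): product = 0.888
After component 2 (R=0.9964): product = 0.8848
After component 3 (R=0.9032): product = 0.7992
After component 4 (R=0.9722): product = 0.7769
After component 5 (R=0.9117): product = 0.7083
After component 6 (R=0.8854): product = 0.6272
R_sys = 0.6272

0.6272


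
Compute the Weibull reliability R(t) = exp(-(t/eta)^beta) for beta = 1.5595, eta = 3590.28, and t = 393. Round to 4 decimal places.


beta = 1.5595, eta = 3590.28, t = 393
t/eta = 393 / 3590.28 = 0.1095
(t/eta)^beta = 0.1095^1.5595 = 0.0317
R(t) = exp(-0.0317)
R(t) = 0.9687

0.9687


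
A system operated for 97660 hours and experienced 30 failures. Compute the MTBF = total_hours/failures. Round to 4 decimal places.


total_hours = 97660
failures = 30
MTBF = 97660 / 30
MTBF = 3255.3333

3255.3333


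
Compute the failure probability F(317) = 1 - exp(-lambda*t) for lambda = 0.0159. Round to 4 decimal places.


lambda = 0.0159, t = 317
lambda * t = 5.0403
exp(-5.0403) = 0.0065
F(t) = 1 - 0.0065
F(t) = 0.9935

0.9935


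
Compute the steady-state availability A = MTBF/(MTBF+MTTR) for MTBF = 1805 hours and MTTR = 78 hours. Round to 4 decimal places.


MTBF = 1805
MTTR = 78
MTBF + MTTR = 1883
A = 1805 / 1883
A = 0.9586

0.9586


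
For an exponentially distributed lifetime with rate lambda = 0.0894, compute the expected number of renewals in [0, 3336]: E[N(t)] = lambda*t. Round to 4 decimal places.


lambda = 0.0894
t = 3336
E[N(t)] = lambda * t
E[N(t)] = 0.0894 * 3336
E[N(t)] = 298.2384

298.2384


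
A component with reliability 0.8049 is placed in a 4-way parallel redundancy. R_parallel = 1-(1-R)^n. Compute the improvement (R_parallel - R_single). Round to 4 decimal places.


R_single = 0.8049, n = 4
1 - R_single = 0.1951
(1 - R_single)^n = 0.1951^4 = 0.0014
R_parallel = 1 - 0.0014 = 0.9986
Improvement = 0.9986 - 0.8049
Improvement = 0.1937

0.1937


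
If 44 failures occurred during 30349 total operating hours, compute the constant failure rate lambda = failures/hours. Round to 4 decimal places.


failures = 44
total_hours = 30349
lambda = 44 / 30349
lambda = 0.0014

0.0014


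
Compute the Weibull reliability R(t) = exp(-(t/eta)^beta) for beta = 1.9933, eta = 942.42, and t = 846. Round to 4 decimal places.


beta = 1.9933, eta = 942.42, t = 846
t/eta = 846 / 942.42 = 0.8977
(t/eta)^beta = 0.8977^1.9933 = 0.8064
R(t) = exp(-0.8064)
R(t) = 0.4464

0.4464


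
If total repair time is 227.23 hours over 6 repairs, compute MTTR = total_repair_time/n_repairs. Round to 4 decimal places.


total_repair_time = 227.23
n_repairs = 6
MTTR = 227.23 / 6
MTTR = 37.8717

37.8717


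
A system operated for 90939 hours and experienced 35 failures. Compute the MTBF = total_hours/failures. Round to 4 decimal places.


total_hours = 90939
failures = 35
MTBF = 90939 / 35
MTBF = 2598.2571

2598.2571


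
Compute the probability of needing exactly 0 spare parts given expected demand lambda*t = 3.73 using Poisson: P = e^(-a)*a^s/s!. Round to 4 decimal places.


a = 3.73, s = 0
e^(-a) = e^(-3.73) = 0.024
a^s = 3.73^0 = 1.0
s! = 1
P = 0.024 * 1.0 / 1
P = 0.024

0.024


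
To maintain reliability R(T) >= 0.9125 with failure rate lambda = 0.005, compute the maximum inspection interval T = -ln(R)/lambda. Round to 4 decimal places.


R_target = 0.9125
lambda = 0.005
-ln(0.9125) = 0.0916
T = 0.0916 / 0.005
T = 18.3134

18.3134


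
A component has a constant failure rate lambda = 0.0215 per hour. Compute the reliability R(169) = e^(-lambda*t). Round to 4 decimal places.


lambda = 0.0215
t = 169
lambda * t = 3.6335
R(t) = e^(-3.6335)
R(t) = 0.0264

0.0264


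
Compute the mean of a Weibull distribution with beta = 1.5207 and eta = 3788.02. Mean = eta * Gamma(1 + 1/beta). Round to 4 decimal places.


beta = 1.5207, eta = 3788.02
1/beta = 0.6576
1 + 1/beta = 1.6576
Gamma(1.6576) = 0.9013
Mean = 3788.02 * 0.9013
Mean = 3414.096

3414.096


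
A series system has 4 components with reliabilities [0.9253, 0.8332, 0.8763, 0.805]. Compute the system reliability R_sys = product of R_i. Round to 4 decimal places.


Components: [0.9253, 0.8332, 0.8763, 0.805]
After component 1 (R=0.9253): product = 0.9253
After component 2 (R=0.8332): product = 0.771
After component 3 (R=0.8763): product = 0.6756
After component 4 (R=0.805): product = 0.5439
R_sys = 0.5439

0.5439


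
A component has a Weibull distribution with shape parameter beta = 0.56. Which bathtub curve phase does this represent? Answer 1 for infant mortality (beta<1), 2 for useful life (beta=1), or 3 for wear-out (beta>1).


beta = 0.56
Compare beta to 1:
beta < 1 => infant mortality (phase 1)
beta = 1 => useful life (phase 2)
beta > 1 => wear-out (phase 3)
Since beta = 0.56, this is infant mortality (decreasing failure rate)
Phase = 1

1


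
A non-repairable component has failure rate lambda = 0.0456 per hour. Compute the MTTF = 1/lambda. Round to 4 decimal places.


lambda = 0.0456
MTTF = 1 / 0.0456
MTTF = 21.9298

21.9298


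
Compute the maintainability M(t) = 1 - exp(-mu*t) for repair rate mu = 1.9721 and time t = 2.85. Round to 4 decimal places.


mu = 1.9721, t = 2.85
mu * t = 1.9721 * 2.85 = 5.6205
exp(-5.6205) = 0.0036
M(t) = 1 - 0.0036
M(t) = 0.9964

0.9964


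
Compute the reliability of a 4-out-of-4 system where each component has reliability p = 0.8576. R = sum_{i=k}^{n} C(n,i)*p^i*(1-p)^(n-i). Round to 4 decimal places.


k = 4, n = 4, p = 0.8576
i=4: C(4,4)=1 * 0.8576^4 * 0.1424^0 = 0.5409
R = sum of terms = 0.5409

0.5409


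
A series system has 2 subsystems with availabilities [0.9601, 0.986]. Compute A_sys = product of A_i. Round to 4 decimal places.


Subsystems: [0.9601, 0.986]
After subsystem 1 (A=0.9601): product = 0.9601
After subsystem 2 (A=0.986): product = 0.9467
A_sys = 0.9467

0.9467


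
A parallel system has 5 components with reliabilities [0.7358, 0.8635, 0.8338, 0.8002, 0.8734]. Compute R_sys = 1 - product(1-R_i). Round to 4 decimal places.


Components: [0.7358, 0.8635, 0.8338, 0.8002, 0.8734]
(1 - 0.7358) = 0.2642, running product = 0.2642
(1 - 0.8635) = 0.1365, running product = 0.0361
(1 - 0.8338) = 0.1662, running product = 0.006
(1 - 0.8002) = 0.1998, running product = 0.0012
(1 - 0.8734) = 0.1266, running product = 0.0002
Product of (1-R_i) = 0.0002
R_sys = 1 - 0.0002 = 0.9998

0.9998


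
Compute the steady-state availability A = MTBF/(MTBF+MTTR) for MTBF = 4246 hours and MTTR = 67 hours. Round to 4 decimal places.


MTBF = 4246
MTTR = 67
MTBF + MTTR = 4313
A = 4246 / 4313
A = 0.9845

0.9845


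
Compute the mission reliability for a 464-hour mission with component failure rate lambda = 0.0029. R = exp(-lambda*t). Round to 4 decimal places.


lambda = 0.0029
mission_time = 464
lambda * t = 0.0029 * 464 = 1.3456
R = exp(-1.3456)
R = 0.2604

0.2604


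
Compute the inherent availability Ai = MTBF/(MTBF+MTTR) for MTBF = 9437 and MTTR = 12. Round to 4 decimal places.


MTBF = 9437
MTTR = 12
MTBF + MTTR = 9449
Ai = 9437 / 9449
Ai = 0.9987

0.9987


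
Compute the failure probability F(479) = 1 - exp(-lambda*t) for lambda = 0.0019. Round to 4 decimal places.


lambda = 0.0019, t = 479
lambda * t = 0.9101
exp(-0.9101) = 0.4025
F(t) = 1 - 0.4025
F(t) = 0.5975

0.5975


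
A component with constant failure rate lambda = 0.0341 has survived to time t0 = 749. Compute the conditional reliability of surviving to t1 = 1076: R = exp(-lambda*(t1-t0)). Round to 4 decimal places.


lambda = 0.0341
t0 = 749, t1 = 1076
t1 - t0 = 327
lambda * (t1-t0) = 0.0341 * 327 = 11.1507
R = exp(-11.1507)
R = 0.0

0.0


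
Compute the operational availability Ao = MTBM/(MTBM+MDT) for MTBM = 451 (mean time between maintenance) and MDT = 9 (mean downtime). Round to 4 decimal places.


MTBM = 451
MDT = 9
MTBM + MDT = 460
Ao = 451 / 460
Ao = 0.9804

0.9804


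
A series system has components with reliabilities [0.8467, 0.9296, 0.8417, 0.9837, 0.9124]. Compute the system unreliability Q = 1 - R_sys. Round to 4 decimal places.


Components: [0.8467, 0.9296, 0.8417, 0.9837, 0.9124]
After component 1: product = 0.8467
After component 2: product = 0.7871
After component 3: product = 0.6625
After component 4: product = 0.6517
After component 5: product = 0.5946
R_sys = 0.5946
Q = 1 - 0.5946 = 0.4054

0.4054


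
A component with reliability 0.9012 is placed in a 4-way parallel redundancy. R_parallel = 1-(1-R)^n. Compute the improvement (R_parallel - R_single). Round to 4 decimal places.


R_single = 0.9012, n = 4
1 - R_single = 0.0988
(1 - R_single)^n = 0.0988^4 = 0.0001
R_parallel = 1 - 0.0001 = 0.9999
Improvement = 0.9999 - 0.9012
Improvement = 0.0987

0.0987


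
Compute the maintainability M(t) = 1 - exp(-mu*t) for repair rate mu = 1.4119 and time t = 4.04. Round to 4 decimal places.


mu = 1.4119, t = 4.04
mu * t = 1.4119 * 4.04 = 5.7041
exp(-5.7041) = 0.0033
M(t) = 1 - 0.0033
M(t) = 0.9967

0.9967


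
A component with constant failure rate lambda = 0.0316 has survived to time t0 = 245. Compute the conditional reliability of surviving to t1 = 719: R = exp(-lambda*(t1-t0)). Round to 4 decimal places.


lambda = 0.0316
t0 = 245, t1 = 719
t1 - t0 = 474
lambda * (t1-t0) = 0.0316 * 474 = 14.9784
R = exp(-14.9784)
R = 0.0

0.0


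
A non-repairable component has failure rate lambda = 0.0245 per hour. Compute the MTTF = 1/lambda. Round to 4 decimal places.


lambda = 0.0245
MTTF = 1 / 0.0245
MTTF = 40.8163

40.8163


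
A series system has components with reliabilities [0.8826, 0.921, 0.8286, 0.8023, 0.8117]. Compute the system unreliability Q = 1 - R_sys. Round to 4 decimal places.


Components: [0.8826, 0.921, 0.8286, 0.8023, 0.8117]
After component 1: product = 0.8826
After component 2: product = 0.8129
After component 3: product = 0.6735
After component 4: product = 0.5404
After component 5: product = 0.4386
R_sys = 0.4386
Q = 1 - 0.4386 = 0.5614

0.5614


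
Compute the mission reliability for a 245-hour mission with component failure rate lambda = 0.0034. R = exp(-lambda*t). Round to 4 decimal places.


lambda = 0.0034
mission_time = 245
lambda * t = 0.0034 * 245 = 0.833
R = exp(-0.833)
R = 0.4347

0.4347


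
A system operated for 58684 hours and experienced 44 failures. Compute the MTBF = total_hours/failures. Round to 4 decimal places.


total_hours = 58684
failures = 44
MTBF = 58684 / 44
MTBF = 1333.7273

1333.7273


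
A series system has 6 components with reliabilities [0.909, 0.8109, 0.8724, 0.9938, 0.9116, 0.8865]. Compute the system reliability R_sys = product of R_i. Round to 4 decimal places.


Components: [0.909, 0.8109, 0.8724, 0.9938, 0.9116, 0.8865]
After component 1 (R=0.909): product = 0.909
After component 2 (R=0.8109): product = 0.7371
After component 3 (R=0.8724): product = 0.6431
After component 4 (R=0.9938): product = 0.6391
After component 5 (R=0.9116): product = 0.5826
After component 6 (R=0.8865): product = 0.5165
R_sys = 0.5165

0.5165


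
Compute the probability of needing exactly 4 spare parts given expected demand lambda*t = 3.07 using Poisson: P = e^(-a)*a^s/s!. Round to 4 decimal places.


a = 3.07, s = 4
e^(-a) = e^(-3.07) = 0.0464
a^s = 3.07^4 = 88.8287
s! = 24
P = 0.0464 * 88.8287 / 24
P = 0.1718

0.1718


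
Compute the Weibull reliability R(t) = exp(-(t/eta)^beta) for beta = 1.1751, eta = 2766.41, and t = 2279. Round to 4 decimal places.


beta = 1.1751, eta = 2766.41, t = 2279
t/eta = 2279 / 2766.41 = 0.8238
(t/eta)^beta = 0.8238^1.1751 = 0.7963
R(t) = exp(-0.7963)
R(t) = 0.451

0.451


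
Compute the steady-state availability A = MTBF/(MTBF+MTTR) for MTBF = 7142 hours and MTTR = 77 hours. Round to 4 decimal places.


MTBF = 7142
MTTR = 77
MTBF + MTTR = 7219
A = 7142 / 7219
A = 0.9893

0.9893


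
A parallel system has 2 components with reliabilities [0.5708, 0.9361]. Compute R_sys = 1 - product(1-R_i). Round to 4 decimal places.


Components: [0.5708, 0.9361]
(1 - 0.5708) = 0.4292, running product = 0.4292
(1 - 0.9361) = 0.0639, running product = 0.0274
Product of (1-R_i) = 0.0274
R_sys = 1 - 0.0274 = 0.9726

0.9726


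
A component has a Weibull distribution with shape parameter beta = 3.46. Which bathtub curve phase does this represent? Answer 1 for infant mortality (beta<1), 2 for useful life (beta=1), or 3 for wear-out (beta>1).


beta = 3.46
Compare beta to 1:
beta < 1 => infant mortality (phase 1)
beta = 1 => useful life (phase 2)
beta > 1 => wear-out (phase 3)
Since beta = 3.46, this is wear-out (increasing failure rate)
Phase = 3

3


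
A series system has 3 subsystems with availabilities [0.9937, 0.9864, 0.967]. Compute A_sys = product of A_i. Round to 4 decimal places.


Subsystems: [0.9937, 0.9864, 0.967]
After subsystem 1 (A=0.9937): product = 0.9937
After subsystem 2 (A=0.9864): product = 0.9802
After subsystem 3 (A=0.967): product = 0.9478
A_sys = 0.9478

0.9478


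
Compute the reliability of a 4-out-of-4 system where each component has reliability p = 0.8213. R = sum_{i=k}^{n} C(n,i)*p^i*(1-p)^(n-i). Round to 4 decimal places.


k = 4, n = 4, p = 0.8213
i=4: C(4,4)=1 * 0.8213^4 * 0.1787^0 = 0.455
R = sum of terms = 0.455

0.455


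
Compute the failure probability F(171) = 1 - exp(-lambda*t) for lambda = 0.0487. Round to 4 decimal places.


lambda = 0.0487, t = 171
lambda * t = 8.3277
exp(-8.3277) = 0.0002
F(t) = 1 - 0.0002
F(t) = 0.9998

0.9998


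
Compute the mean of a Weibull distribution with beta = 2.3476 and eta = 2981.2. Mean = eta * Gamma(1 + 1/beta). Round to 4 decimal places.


beta = 2.3476, eta = 2981.2
1/beta = 0.426
1 + 1/beta = 1.426
Gamma(1.426) = 0.8862
Mean = 2981.2 * 0.8862
Mean = 2641.8036

2641.8036


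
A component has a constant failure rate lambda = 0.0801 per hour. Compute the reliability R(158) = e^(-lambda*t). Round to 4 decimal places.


lambda = 0.0801
t = 158
lambda * t = 12.6558
R(t) = e^(-12.6558)
R(t) = 0.0

0.0


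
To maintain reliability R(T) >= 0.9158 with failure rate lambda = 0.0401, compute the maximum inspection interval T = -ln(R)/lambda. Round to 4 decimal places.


R_target = 0.9158
lambda = 0.0401
-ln(0.9158) = 0.088
T = 0.088 / 0.0401
T = 2.1934

2.1934


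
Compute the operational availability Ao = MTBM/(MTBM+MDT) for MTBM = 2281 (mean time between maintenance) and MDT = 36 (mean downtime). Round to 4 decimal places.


MTBM = 2281
MDT = 36
MTBM + MDT = 2317
Ao = 2281 / 2317
Ao = 0.9845

0.9845


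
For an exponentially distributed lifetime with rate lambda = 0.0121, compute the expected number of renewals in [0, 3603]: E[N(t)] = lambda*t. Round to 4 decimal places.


lambda = 0.0121
t = 3603
E[N(t)] = lambda * t
E[N(t)] = 0.0121 * 3603
E[N(t)] = 43.5963

43.5963


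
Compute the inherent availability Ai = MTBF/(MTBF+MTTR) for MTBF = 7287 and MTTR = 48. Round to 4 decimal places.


MTBF = 7287
MTTR = 48
MTBF + MTTR = 7335
Ai = 7287 / 7335
Ai = 0.9935

0.9935


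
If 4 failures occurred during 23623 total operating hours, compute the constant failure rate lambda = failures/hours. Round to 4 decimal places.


failures = 4
total_hours = 23623
lambda = 4 / 23623
lambda = 0.0002

0.0002


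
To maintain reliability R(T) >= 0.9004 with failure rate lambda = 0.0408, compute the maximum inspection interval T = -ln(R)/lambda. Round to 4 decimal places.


R_target = 0.9004
lambda = 0.0408
-ln(0.9004) = 0.1049
T = 0.1049 / 0.0408
T = 2.5715

2.5715


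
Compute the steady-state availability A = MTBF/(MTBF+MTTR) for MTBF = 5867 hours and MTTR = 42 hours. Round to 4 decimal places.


MTBF = 5867
MTTR = 42
MTBF + MTTR = 5909
A = 5867 / 5909
A = 0.9929

0.9929


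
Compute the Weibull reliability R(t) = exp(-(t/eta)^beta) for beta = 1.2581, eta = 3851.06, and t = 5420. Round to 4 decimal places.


beta = 1.2581, eta = 3851.06, t = 5420
t/eta = 5420 / 3851.06 = 1.4074
(t/eta)^beta = 1.4074^1.2581 = 1.5372
R(t) = exp(-1.5372)
R(t) = 0.215

0.215


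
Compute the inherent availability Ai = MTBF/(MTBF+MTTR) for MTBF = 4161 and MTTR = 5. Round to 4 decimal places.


MTBF = 4161
MTTR = 5
MTBF + MTTR = 4166
Ai = 4161 / 4166
Ai = 0.9988

0.9988


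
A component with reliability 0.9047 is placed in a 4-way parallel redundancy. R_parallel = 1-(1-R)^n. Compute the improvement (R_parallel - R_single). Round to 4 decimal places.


R_single = 0.9047, n = 4
1 - R_single = 0.0953
(1 - R_single)^n = 0.0953^4 = 0.0001
R_parallel = 1 - 0.0001 = 0.9999
Improvement = 0.9999 - 0.9047
Improvement = 0.0952

0.0952


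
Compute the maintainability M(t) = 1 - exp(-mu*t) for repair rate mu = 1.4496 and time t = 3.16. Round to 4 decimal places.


mu = 1.4496, t = 3.16
mu * t = 1.4496 * 3.16 = 4.5807
exp(-4.5807) = 0.0102
M(t) = 1 - 0.0102
M(t) = 0.9898

0.9898


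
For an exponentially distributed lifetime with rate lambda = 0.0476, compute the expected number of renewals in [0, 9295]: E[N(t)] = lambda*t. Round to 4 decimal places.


lambda = 0.0476
t = 9295
E[N(t)] = lambda * t
E[N(t)] = 0.0476 * 9295
E[N(t)] = 442.442

442.442


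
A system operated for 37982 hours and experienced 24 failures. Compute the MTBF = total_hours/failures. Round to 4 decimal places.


total_hours = 37982
failures = 24
MTBF = 37982 / 24
MTBF = 1582.5833

1582.5833


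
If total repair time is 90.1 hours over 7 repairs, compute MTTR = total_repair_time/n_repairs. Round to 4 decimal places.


total_repair_time = 90.1
n_repairs = 7
MTTR = 90.1 / 7
MTTR = 12.8714

12.8714


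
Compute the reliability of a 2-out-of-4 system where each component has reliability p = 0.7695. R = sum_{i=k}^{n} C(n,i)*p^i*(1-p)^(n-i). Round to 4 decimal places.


k = 2, n = 4, p = 0.7695
i=2: C(4,2)=6 * 0.7695^2 * 0.2305^2 = 0.1888
i=3: C(4,3)=4 * 0.7695^3 * 0.2305^1 = 0.4201
i=4: C(4,4)=1 * 0.7695^4 * 0.2305^0 = 0.3506
R = sum of terms = 0.9595

0.9595


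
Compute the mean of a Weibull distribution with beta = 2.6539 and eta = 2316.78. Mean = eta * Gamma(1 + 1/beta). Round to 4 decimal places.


beta = 2.6539, eta = 2316.78
1/beta = 0.3768
1 + 1/beta = 1.3768
Gamma(1.3768) = 0.8888
Mean = 2316.78 * 0.8888
Mean = 2059.0963

2059.0963


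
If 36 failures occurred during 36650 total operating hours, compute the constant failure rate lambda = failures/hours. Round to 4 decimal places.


failures = 36
total_hours = 36650
lambda = 36 / 36650
lambda = 0.001

0.001


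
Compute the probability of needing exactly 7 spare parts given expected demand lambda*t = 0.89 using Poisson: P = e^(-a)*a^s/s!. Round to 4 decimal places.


a = 0.89, s = 7
e^(-a) = e^(-0.89) = 0.4107
a^s = 0.89^7 = 0.4423
s! = 5040
P = 0.4107 * 0.4423 / 5040
P = 0.0

0.0


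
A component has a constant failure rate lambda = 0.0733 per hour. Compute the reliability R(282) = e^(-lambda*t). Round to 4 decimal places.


lambda = 0.0733
t = 282
lambda * t = 20.6706
R(t) = e^(-20.6706)
R(t) = 0.0

0.0


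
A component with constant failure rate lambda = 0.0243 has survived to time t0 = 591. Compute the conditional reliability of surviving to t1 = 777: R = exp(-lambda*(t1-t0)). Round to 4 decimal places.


lambda = 0.0243
t0 = 591, t1 = 777
t1 - t0 = 186
lambda * (t1-t0) = 0.0243 * 186 = 4.5198
R = exp(-4.5198)
R = 0.0109

0.0109


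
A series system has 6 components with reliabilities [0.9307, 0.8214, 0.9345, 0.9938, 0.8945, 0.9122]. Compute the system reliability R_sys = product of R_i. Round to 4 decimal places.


Components: [0.9307, 0.8214, 0.9345, 0.9938, 0.8945, 0.9122]
After component 1 (R=0.9307): product = 0.9307
After component 2 (R=0.8214): product = 0.7645
After component 3 (R=0.9345): product = 0.7144
After component 4 (R=0.9938): product = 0.71
After component 5 (R=0.8945): product = 0.6351
After component 6 (R=0.9122): product = 0.5793
R_sys = 0.5793

0.5793


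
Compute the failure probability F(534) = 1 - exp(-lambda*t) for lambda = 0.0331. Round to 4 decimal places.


lambda = 0.0331, t = 534
lambda * t = 17.6754
exp(-17.6754) = 0.0
F(t) = 1 - 0.0
F(t) = 1.0

1.0


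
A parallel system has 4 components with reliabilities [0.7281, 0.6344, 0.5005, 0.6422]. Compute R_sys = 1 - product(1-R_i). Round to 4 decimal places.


Components: [0.7281, 0.6344, 0.5005, 0.6422]
(1 - 0.7281) = 0.2719, running product = 0.2719
(1 - 0.6344) = 0.3656, running product = 0.0994
(1 - 0.5005) = 0.4995, running product = 0.0497
(1 - 0.6422) = 0.3578, running product = 0.0178
Product of (1-R_i) = 0.0178
R_sys = 1 - 0.0178 = 0.9822

0.9822


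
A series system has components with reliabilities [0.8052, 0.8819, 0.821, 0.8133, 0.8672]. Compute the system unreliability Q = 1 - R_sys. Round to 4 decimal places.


Components: [0.8052, 0.8819, 0.821, 0.8133, 0.8672]
After component 1: product = 0.8052
After component 2: product = 0.7101
After component 3: product = 0.583
After component 4: product = 0.4742
After component 5: product = 0.4112
R_sys = 0.4112
Q = 1 - 0.4112 = 0.5888

0.5888
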